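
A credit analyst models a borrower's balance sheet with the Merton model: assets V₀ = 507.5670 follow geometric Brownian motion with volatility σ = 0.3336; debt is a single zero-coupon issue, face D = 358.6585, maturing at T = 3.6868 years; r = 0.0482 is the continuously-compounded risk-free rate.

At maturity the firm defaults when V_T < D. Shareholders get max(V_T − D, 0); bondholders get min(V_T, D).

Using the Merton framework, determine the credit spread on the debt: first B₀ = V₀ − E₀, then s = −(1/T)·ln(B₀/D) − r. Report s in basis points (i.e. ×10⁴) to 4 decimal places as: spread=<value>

Equity is a call on the firm's assets struck at D = 358.6585:
d₁ = [ln(V₀/D) + (r + σ²/2)T] / (σ√T)
   = [ln(507.5670/358.6585) + (0.0482 + 0.5·0.3336²)·3.6868] / (0.3336·√3.6868)
   = [0.347258 + 0.382854] / 0.640547 = 1.139826
d₂ = d₁ − σ√T = 1.139826 − 0.640547 = 0.499279
N(d₁) = 0.872821,  N(d₂) = 0.691209,  e^(−rT) = 0.837190
E₀ = V₀·N(d₁) − D·e^(−rT)·N(d₂)
   = 507.5670·0.872821 − 358.6585·0.837190·0.691209 = 235.468852
B₀ = V₀ − E₀ = 507.5670 − 235.468852 = 272.098148
spread = −(1/T)·ln(B₀/D) − r = −(1/3.6868)·ln(272.098148/358.6585) − 0.0482 = 0.02671804
in basis points: 0.02671804 × 10⁴ = 267.1804 bp

spread=267.1804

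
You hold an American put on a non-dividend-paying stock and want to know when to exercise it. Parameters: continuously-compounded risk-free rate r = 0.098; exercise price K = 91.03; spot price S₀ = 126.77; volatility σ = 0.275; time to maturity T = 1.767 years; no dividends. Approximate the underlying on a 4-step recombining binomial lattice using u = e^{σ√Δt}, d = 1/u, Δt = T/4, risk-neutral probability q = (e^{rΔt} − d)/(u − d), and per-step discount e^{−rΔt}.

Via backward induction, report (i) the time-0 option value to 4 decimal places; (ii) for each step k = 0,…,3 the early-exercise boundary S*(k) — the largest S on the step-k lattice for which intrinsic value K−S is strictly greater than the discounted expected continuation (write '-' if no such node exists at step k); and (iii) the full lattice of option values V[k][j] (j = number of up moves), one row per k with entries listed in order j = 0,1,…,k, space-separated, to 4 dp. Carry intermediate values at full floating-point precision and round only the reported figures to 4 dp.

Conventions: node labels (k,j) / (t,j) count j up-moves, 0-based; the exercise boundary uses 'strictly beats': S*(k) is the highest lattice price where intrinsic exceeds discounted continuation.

price = 1.5425
boundary = - - - 73.2622
tree:
1.5425
3.5074 0.2076
7.9243 0.5099 0.0000
17.7678 1.2523 0.0000 0.0000
30.0060 3.0754 0.0000 0.0000 0.0000

params: Δt=0.44175 u=1.20055 d=0.83295 q=0.57479 e^(-rΔt)=0.95763
t_4 payoffs: 30.0060 3.0754 0.0000 0.0000 0.0000
t_3: node(3,0) S=73.2622 payoff=17.7678 vs cont=13.9111 → 17.7678 [stop]  node(3,1) S=105.5936 payoff=0.0000 vs cont=1.2523 → 1.2523 [wait]  node(3,2) S=152.1933 payoff=0.0000 vs cont=0.0000 → 0.0000 [wait]  node(3,3) S=219.3579 payoff=0.0000 vs cont=0.0000 → 0.0000 [wait]  ⇒ S*(3)=73.2622
t_2: node(2,0) S=87.9546 payoff=3.0754 vs cont=7.9243 → 7.9243 [wait]  node(2,1) S=126.7700 payoff=0.0000 vs cont=0.5099 → 0.5099 [wait]  node(2,2) S=182.7151 payoff=0.0000 vs cont=0.0000 → 0.0000 [wait]  ⇒ S*(2)=-
t_1: node(1,0) S=105.5936 payoff=0.0000 vs cont=3.5074 → 3.5074 [wait]  node(1,1) S=152.1933 payoff=0.0000 vs cont=0.2076 → 0.2076 [wait]  ⇒ S*(1)=-
t_0: node(0,0) S=126.7700 payoff=0.0000 vs cont=1.5425 → 1.5425 [wait]  ⇒ S*(0)=-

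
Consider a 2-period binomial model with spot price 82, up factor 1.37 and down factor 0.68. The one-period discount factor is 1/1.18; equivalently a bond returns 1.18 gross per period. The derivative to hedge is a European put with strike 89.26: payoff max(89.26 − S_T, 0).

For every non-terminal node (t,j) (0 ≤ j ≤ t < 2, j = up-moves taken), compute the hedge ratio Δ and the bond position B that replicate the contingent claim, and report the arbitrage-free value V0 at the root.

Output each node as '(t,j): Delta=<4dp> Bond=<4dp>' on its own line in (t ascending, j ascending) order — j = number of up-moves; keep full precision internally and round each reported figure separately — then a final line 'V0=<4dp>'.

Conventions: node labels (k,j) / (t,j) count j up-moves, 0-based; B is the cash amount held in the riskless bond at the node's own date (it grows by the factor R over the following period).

(0,0): Delta=-0.2984 Bond=30.9495
(1,0): Delta=-1.0000 Bond=75.6441
(1,1): Delta=-0.1660 Bond=21.6535
V0=6.4843

Since d<R<u, set p* = (R−d)/(u−d) = 0.7246; price each node as the discounted p*-expectation of its children.
At maturity the claim pays: V(2,0)=51.3432, V(2,1)=12.8688, V(2,2)=0.0000
(1,0): S=55.7600. Δ = (V_up−V_dn)/(S_up−S_dn) = (12.8688−51.3432)/(76.3912−37.9168) = -1.0000. V = [p*·12.8688 + (1−p*)·51.3432]/1.18 = 19.8841. B = V − Δ·S = 75.6441.
(1,1): S=112.3400. Δ = (V_up−V_dn)/(S_up−S_dn) = (0.0000−12.8688)/(153.9058−76.3912) = -0.1660. V = [p*·0.0000 + (1−p*)·12.8688]/1.18 = 3.0030. B = V − Δ·S = 21.6535.
(0,0): S=82.0000. Δ = (V_up−V_dn)/(S_up−S_dn) = (3.0030−19.8841)/(112.3400−55.7600) = -0.2984. V = [p*·3.0030 + (1−p*)·19.8841]/1.18 = 6.4843. B = V − Δ·S = 30.9495.
Check: Δ(0,0)·S0 + B(0,0) = 6.4843 = V0.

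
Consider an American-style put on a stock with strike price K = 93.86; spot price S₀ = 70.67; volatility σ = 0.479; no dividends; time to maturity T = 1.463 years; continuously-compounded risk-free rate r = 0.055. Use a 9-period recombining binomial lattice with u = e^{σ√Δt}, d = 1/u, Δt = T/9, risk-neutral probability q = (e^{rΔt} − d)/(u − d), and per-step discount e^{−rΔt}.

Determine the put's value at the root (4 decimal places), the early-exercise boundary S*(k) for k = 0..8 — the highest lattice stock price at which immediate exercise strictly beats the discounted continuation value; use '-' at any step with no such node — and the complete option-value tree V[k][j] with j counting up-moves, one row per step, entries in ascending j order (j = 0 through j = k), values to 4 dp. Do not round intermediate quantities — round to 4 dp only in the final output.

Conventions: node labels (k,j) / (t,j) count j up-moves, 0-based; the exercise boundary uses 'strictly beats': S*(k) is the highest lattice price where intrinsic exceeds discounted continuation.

price = 29.0242
boundary = - - 48.0275 39.5929 48.0275 39.5929 48.0275 58.2589 70.6700
tree:
29.0242
36.9843 20.7741
45.8325 27.9029 13.2868
54.2671 36.3610 19.0812 7.1331
61.2204 45.8325 26.5790 11.1542 2.8232
66.9526 54.2671 35.6853 17.0156 4.8860 0.5964
71.6781 61.2204 45.8325 25.1436 8.3528 1.1462 0.0000
75.5737 66.9526 54.2671 35.6011 14.0596 2.2027 0.0000 0.0000
78.7851 71.6781 61.2204 45.8325 23.1900 4.2330 0.0000 0.0000 0.0000
81.4326 75.5737 66.9526 54.2671 35.6011 8.1349 0.0000 0.0000 0.0000 0.0000

params: Δt=0.16256 u=1.21303 d=0.82438 q=0.47498 e^(-rΔt)=0.99110
t_9 payoffs: 81.4326 75.5737 66.9526 54.2671 35.6011 8.1349 0.0000 0.0000 0.0000 0.0000
t_8: node(8,0) S=15.0749 payoff=78.7851 vs cont=77.9497 → 78.7851 [stop]  node(8,1) S=22.1819 payoff=71.6781 vs cont=70.8427 → 71.6781 [stop]  node(8,2) S=32.6396 payoff=61.2204 vs cont=60.3850 → 61.2204 [stop]  node(8,3) S=48.0275 payoff=45.8325 vs cont=44.9971 → 45.8325 [stop]  node(8,4) S=70.6700 payoff=23.1900 vs cont=22.3546 → 23.1900 [stop]  node(8,5) S=103.9874 payoff=0.0000 vs cont=4.2330 → 4.2330 [wait]  node(8,6) S=153.0122 payoff=0.0000 vs cont=0.0000 → 0.0000 [wait]  node(8,7) S=225.1497 payoff=0.0000 vs cont=0.0000 → 0.0000 [wait]  node(8,8) S=331.2965 payoff=0.0000 vs cont=0.0000 → 0.0000 [wait]  ⇒ S*(8)=70.6700
t_7: node(7,0) S=18.2863 payoff=75.5737 vs cont=74.7383 → 75.5737 [stop]  node(7,1) S=26.9074 payoff=66.9526 vs cont=66.1172 → 66.9526 [stop]  node(7,2) S=39.5929 payoff=54.2671 vs cont=53.4317 → 54.2671 [stop]  node(7,3) S=58.2589 payoff=35.6011 vs cont=34.7657 → 35.6011 [stop]  node(7,4) S=85.7251 payoff=8.1349 vs cont=14.0596 → 14.0596 [wait]  node(7,5) S=126.1401 payoff=0.0000 vs cont=2.2027 → 2.2027 [wait]  node(7,6) S=185.6089 payoff=0.0000 vs cont=0.0000 → 0.0000 [wait]  node(7,7) S=273.1141 payoff=0.0000 vs cont=0.0000 → 0.0000 [wait]  ⇒ S*(7)=58.2589
t_6: node(6,0) S=22.1819 payoff=71.6781 vs cont=70.8427 → 71.6781 [stop]  node(6,1) S=32.6396 payoff=61.2204 vs cont=60.3850 → 61.2204 [stop]  node(6,2) S=48.0275 payoff=45.8325 vs cont=44.9971 → 45.8325 [stop]  node(6,3) S=70.6700 payoff=23.1900 vs cont=25.1436 → 25.1436 [wait]  node(6,4) S=103.9874 payoff=0.0000 vs cont=8.3528 → 8.3528 [wait]  node(6,5) S=153.0122 payoff=0.0000 vs cont=1.1462 → 1.1462 [wait]  node(6,6) S=225.1497 payoff=0.0000 vs cont=0.0000 → 0.0000 [wait]  ⇒ S*(6)=48.0275
t_5: node(5,0) S=26.9074 payoff=66.9526 vs cont=66.1172 → 66.9526 [stop]  node(5,1) S=39.5929 payoff=54.2671 vs cont=53.4317 → 54.2671 [stop]  node(5,2) S=58.2589 payoff=35.6011 vs cont=35.6853 → 35.6853 [wait]  node(5,3) S=85.7251 payoff=8.1349 vs cont=17.0156 → 17.0156 [wait]  node(5,4) S=126.1401 payoff=0.0000 vs cont=4.8860 → 4.8860 [wait]  node(5,5) S=185.6089 payoff=0.0000 vs cont=0.5964 → 0.5964 [wait]  ⇒ S*(5)=39.5929
t_4: node(4,0) S=32.6396 payoff=61.2204 vs cont=60.3850 → 61.2204 [stop]  node(4,1) S=48.0275 payoff=45.8325 vs cont=45.0368 → 45.8325 [stop]  node(4,2) S=70.6700 payoff=23.1900 vs cont=26.5790 → 26.5790 [wait]  node(4,3) S=103.9874 payoff=0.0000 vs cont=11.1542 → 11.1542 [wait]  node(4,4) S=153.0122 payoff=0.0000 vs cont=2.8232 → 2.8232 [wait]  ⇒ S*(4)=48.0275
t_3: node(3,0) S=39.5929 payoff=54.2671 vs cont=53.4317 → 54.2671 [stop]  node(3,1) S=58.2589 payoff=35.6011 vs cont=36.3610 → 36.3610 [wait]  node(3,2) S=85.7251 payoff=8.1349 vs cont=19.0812 → 19.0812 [wait]  node(3,3) S=126.1401 payoff=0.0000 vs cont=7.1331 → 7.1331 [wait]  ⇒ S*(3)=39.5929
t_2: node(2,0) S=48.0275 payoff=45.8325 vs cont=45.3549 → 45.8325 [stop]  node(2,1) S=70.6700 payoff=23.1900 vs cont=27.9029 → 27.9029 [wait]  node(2,2) S=103.9874 payoff=0.0000 vs cont=13.2868 → 13.2868 [wait]  ⇒ S*(2)=48.0275
t_1: node(1,0) S=58.2589 payoff=35.6011 vs cont=36.9843 → 36.9843 [wait]  node(1,1) S=85.7251 payoff=8.1349 vs cont=20.7741 → 20.7741 [wait]  ⇒ S*(1)=-
t_0: node(0,0) S=70.6700 payoff=23.1900 vs cont=29.0242 → 29.0242 [wait]  ⇒ S*(0)=-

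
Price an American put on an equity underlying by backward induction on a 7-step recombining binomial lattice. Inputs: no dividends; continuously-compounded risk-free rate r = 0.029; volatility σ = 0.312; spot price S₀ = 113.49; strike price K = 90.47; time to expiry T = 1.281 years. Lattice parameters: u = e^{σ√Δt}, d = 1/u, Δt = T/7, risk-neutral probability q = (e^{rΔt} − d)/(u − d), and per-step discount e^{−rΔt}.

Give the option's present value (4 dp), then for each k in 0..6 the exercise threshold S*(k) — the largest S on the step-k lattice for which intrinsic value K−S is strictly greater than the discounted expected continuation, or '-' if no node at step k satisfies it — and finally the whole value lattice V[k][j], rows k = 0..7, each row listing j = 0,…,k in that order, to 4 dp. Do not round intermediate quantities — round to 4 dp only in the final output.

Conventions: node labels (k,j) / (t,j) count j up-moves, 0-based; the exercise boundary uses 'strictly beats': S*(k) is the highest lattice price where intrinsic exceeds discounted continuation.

price = 4.8937
boundary = - - - - - 58.2282 66.5424
tree:
4.8937
7.6444 2.0445
11.6244 3.5282 0.5013
17.0956 5.9780 0.9815 0.0000
24.1070 9.8837 1.9218 0.0000 0.0000
32.2418 15.7864 3.7630 0.0000 0.0000 0.0000
39.5171 23.9276 7.3679 0.0000 0.0000 0.0000 0.0000
45.8834 32.2418 14.4263 0.0000 0.0000 0.0000 0.0000 0.0000

Δt=0.18300  u=1.14279  d=0.87505  q=0.48656  discount=0.99471
step 7 (expiry): payoffs max(K−S,0) = 45.8834 32.2418 14.4263 0.0000 0.0000 0.0000 0.0000 0.0000
step 6: (k=6,j=0): S=50.9529, K−S=39.5171, hold=39.0383 ⇒ V=39.5171 exercise | (k=6,j=1): S=66.5424, K−S=23.9276, hold=23.4488 ⇒ V=23.9276 exercise | (k=6,j=2): S=86.9016, K−S=3.5684, hold=7.3679 ⇒ V=7.3679 continue | (k=6,j=3): S=113.4900, K−S=0.0000, hold=0.0000 ⇒ V=0.0000 continue | (k=6,j=4): S=148.2133, K−S=0.0000, hold=0.0000 ⇒ V=0.0000 continue | (k=6,j=5): S=193.5606, K−S=0.0000, hold=0.0000 ⇒ V=0.0000 continue | (k=6,j=6): S=252.7822, K−S=0.0000, hold=0.0000 ⇒ V=0.0000 continue  boundary S*=66.5424
step 5: (k=5,j=0): S=58.2282, K−S=32.2418, hold=31.7629 ⇒ V=32.2418 exercise | (k=5,j=1): S=76.0437, K−S=14.4263, hold=15.7864 ⇒ V=15.7864 continue | (k=5,j=2): S=99.3100, K−S=0.0000, hold=3.7630 ⇒ V=3.7630 continue | (k=5,j=3): S=129.6948, K−S=0.0000, hold=0.0000 ⇒ V=0.0000 continue | (k=5,j=4): S=169.3761, K−S=0.0000, hold=0.0000 ⇒ V=0.0000 continue | (k=5,j=5): S=221.1982, K−S=0.0000, hold=0.0000 ⇒ V=0.0000 continue  boundary S*=58.2282
step 4: (k=4,j=0): S=66.5424, K−S=23.9276, hold=24.1070 ⇒ V=24.1070 continue | (k=4,j=1): S=86.9016, K−S=3.5684, hold=9.8837 ⇒ V=9.8837 continue | (k=4,j=2): S=113.4900, K−S=0.0000, hold=1.9218 ⇒ V=1.9218 continue | (k=4,j=3): S=148.2133, K−S=0.0000, hold=0.0000 ⇒ V=0.0000 continue | (k=4,j=4): S=193.5606, K−S=0.0000, hold=0.0000 ⇒ V=0.0000 continue  boundary S*=-
step 3: (k=3,j=0): S=76.0437, K−S=14.4263, hold=17.0956 ⇒ V=17.0956 continue | (k=3,j=1): S=99.3100, K−S=0.0000, hold=5.9780 ⇒ V=5.9780 continue | (k=3,j=2): S=129.6948, K−S=0.0000, hold=0.9815 ⇒ V=0.9815 continue | (k=3,j=3): S=169.3761, K−S=0.0000, hold=0.0000 ⇒ V=0.0000 continue  boundary S*=-
step 2: (k=2,j=0): S=86.9016, K−S=3.5684, hold=11.6244 ⇒ V=11.6244 continue | (k=2,j=1): S=113.4900, K−S=0.0000, hold=3.5282 ⇒ V=3.5282 continue | (k=2,j=2): S=148.2133, K−S=0.0000, hold=0.5013 ⇒ V=0.5013 continue  boundary S*=-
step 1: (k=1,j=0): S=99.3100, K−S=0.0000, hold=7.6444 ⇒ V=7.6444 continue | (k=1,j=1): S=129.6948, K−S=0.0000, hold=2.0445 ⇒ V=2.0445 continue  boundary S*=-
step 0: (k=0,j=0): S=113.4900, K−S=0.0000, hold=4.8937 ⇒ V=4.8937 continue  boundary S*=-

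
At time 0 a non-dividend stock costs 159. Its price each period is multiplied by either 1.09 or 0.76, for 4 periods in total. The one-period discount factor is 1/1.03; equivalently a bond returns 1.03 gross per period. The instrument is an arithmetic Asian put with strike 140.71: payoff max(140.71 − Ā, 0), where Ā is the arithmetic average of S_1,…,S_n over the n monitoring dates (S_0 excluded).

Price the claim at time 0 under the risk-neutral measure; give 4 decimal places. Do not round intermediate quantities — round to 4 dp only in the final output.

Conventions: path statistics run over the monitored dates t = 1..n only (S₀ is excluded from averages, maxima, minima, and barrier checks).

Set p* = 0.8182 (from d < R < u); the path-dependent value is the discounted p*-expectation over all price paths.
Enumerate all 2^4 = 16 price paths (U = up ×1.09, D = down ×0.76); each path with k up-moves has probability p*^k·(1−p*)^(4−k).
DDDD: Ā=83.8804, payoff=56.8296, prob=0.001093
UDDD: Ā=120.3021, payoff=20.4079, prob=0.004918
DUDD: Ā=107.1846, payoff=33.5254, prob=0.004918
UUDD: Ā=153.7253, payoff=0.0000, prob=0.022130
DDUD: Ā=97.2153, payoff=43.4947, prob=0.004918
UDUD: Ā=139.4272, payoff=1.2828, prob=0.022130
DUUD: Ā=126.3097, payoff=14.4003, prob=0.022130
UUUD: Ā=181.1547, payoff=0.0000, prob=0.099583
DDDU: Ā=89.6386, payoff=51.0714, prob=0.004918
UDDU: Ā=128.5607, payoff=12.1493, prob=0.022130
DUDU: Ā=115.4432, payoff=25.2668, prob=0.022130
UUDU: Ā=165.5698, payoff=0.0000, prob=0.099583
DDUU: Ā=105.4739, payoff=35.2361, prob=0.022130
UDUU: Ā=151.2717, payoff=0.0000, prob=0.099583
DUUU: Ā=138.1542, payoff=2.5558, prob=0.099583
UUUU: Ā=198.1422, payoff=0.0000, prob=0.448125
Price = Σ prob·payoff / R^4 = 3.001722 / 1.125509 = 2.6670

price = 2.6670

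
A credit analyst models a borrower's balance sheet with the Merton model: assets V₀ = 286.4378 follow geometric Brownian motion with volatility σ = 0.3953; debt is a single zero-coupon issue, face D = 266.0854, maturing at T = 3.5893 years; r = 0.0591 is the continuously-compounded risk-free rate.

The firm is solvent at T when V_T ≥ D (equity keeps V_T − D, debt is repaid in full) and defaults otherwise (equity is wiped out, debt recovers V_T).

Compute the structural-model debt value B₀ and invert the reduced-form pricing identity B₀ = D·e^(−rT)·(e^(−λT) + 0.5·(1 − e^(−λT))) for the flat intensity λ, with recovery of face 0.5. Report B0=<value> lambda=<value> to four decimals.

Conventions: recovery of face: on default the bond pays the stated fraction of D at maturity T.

Apply the equity-as-call identities (strike 266.0854, horizon 3.5893 years):
d₁ = [ln(V₀/D) + (r + σ²/2)T] / (σ√T)
   = [ln(286.4378/266.0854) + (0.0591 + 0.5·0.3953²)·3.5893] / (0.3953·√3.5893)
   = [0.073704 + 0.492563] / 0.748914 = 0.756119
d₂ = d₁ − σ√T = 0.756119 − 0.748914 = 0.007205
N(d₁) = 0.775211,  N(d₂) = 0.502874,  e^(−rT) = 0.808861
E₀ = V₀·N(d₁) − D·e^(−rT)·N(d₂)
   = 286.4378·0.775211 − 266.0854·0.808861·0.502874 = 113.817968
B₀ = V₀ − E₀ = 286.4378 − 113.817968 = 172.619832
e^(−λT) = (B₀·e^(rT)/D − 0.5)/(1 − 0.5) = (172.6198·1.236306/266.0854 − 0.5)/0.5 = 0.60407776
λ = −ln(0.60407776)/3.5893 = 0.140432

B0=172.6198 lambda=0.1404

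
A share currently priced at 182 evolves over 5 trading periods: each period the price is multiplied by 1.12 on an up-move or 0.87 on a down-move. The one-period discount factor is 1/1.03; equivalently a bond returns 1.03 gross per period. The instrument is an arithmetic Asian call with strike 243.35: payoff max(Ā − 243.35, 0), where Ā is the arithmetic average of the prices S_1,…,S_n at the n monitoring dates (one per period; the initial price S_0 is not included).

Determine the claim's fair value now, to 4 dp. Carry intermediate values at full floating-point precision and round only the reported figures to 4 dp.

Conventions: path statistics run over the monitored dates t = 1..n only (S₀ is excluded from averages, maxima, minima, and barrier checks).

price = 1.5178

Set p* = 0.6400 (from d < R < u); the path-dependent value is the discounted p*-expectation over all price paths.
Enumerate all 2^5 = 32 price paths (U = up ×1.12, D = down ×0.87); each path with k up-moves has probability p*^k·(1−p*)^(5−k).
DDDDD: Ā=122.1847, payoff=0.0000, prob=0.006047
UDDDD: Ā=157.2952, payoff=0.0000, prob=0.010750
DUDDD: Ā=148.1952, payoff=0.0000, prob=0.010750
UUDDD: Ā=190.7800, payoff=0.0000, prob=0.019110
DDUDD: Ā=140.2782, payoff=0.0000, prob=0.010750
UDUDD: Ā=180.5880, payoff=0.0000, prob=0.019110
DUUDD: Ā=171.4880, payoff=0.0000, prob=0.019110
UUUDD: Ā=220.7662, payoff=0.0000, prob=0.033974
DDDUD: Ā=133.3904, payoff=0.0000, prob=0.010750
UDDUD: Ā=171.7210, payoff=0.0000, prob=0.019110
DUDUD: Ā=162.6210, payoff=0.0000, prob=0.019110
UUDUD: Ā=209.3512, payoff=0.0000, prob=0.033974
DDUUD: Ā=154.7040, payoff=0.0000, prob=0.019110
UDUUD: Ā=199.1592, payoff=0.0000, prob=0.033974
DUUUD: Ā=190.0592, payoff=0.0000, prob=0.033974
UUUUD: Ā=244.6739, payoff=1.3239, prob=0.060398
DDDDU: Ā=127.3980, payoff=0.0000, prob=0.010750
UDDDU: Ā=164.0067, payoff=0.0000, prob=0.019110
DUDDU: Ā=154.9067, payoff=0.0000, prob=0.019110
UUDDU: Ā=199.4201, payoff=0.0000, prob=0.033974
DDUDU: Ā=146.9897, payoff=0.0000, prob=0.019110
UDUDU: Ā=189.2281, payoff=0.0000, prob=0.033974
DUUDU: Ā=180.1281, payoff=0.0000, prob=0.033974
UUUDU: Ā=231.8890, payoff=0.0000, prob=0.060398
DDDUU: Ā=140.1019, payoff=0.0000, prob=0.019110
UDDUU: Ā=180.3610, payoff=0.0000, prob=0.033974
DUDUU: Ā=171.2610, payoff=0.0000, prob=0.033974
UUDUU: Ā=220.4740, payoff=0.0000, prob=0.060398
DDUUU: Ā=163.3440, payoff=0.0000, prob=0.033974
UDUUU: Ā=210.2820, payoff=0.0000, prob=0.060398
DUUUU: Ā=201.1820, payoff=0.0000, prob=0.060398
UUUUU: Ā=258.9929, payoff=15.6429, prob=0.107374
Price = Σ prob·payoff / R^5 = 1.759600 / 1.159274 = 1.5178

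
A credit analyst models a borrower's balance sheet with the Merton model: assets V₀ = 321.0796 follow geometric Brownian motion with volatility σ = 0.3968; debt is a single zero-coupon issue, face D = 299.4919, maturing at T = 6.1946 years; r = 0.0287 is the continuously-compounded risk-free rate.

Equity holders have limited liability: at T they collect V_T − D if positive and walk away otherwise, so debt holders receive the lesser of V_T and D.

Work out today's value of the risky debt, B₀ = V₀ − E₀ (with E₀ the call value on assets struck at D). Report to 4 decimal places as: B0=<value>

Work the structural quantities from V₀ = 321.0796 against face 299.4919:
d₁ = [ln(V₀/D) + (r + σ²/2)T] / (σ√T)
   = [ln(321.0796/299.4919) + (0.0287 + 0.5·0.3968²)·6.1946] / (0.3968·√6.1946)
   = [0.069602 + 0.665456] / 0.987594 = 0.744291
d₂ = d₁ − σ√T = 0.744291 − 0.987594 = -0.243302
N(d₁) = 0.771650,  N(d₂) = 0.403886,  e^(−rT) = 0.837122
E₀ = V₀·N(d₁) − D·e^(−rT)·N(d₂)
   = 321.0796·0.771650 − 299.4919·0.837122·0.403886 = 146.502323
B₀ = V₀ − E₀ = 321.0796 − 146.502323 = 174.577277

B0=174.5773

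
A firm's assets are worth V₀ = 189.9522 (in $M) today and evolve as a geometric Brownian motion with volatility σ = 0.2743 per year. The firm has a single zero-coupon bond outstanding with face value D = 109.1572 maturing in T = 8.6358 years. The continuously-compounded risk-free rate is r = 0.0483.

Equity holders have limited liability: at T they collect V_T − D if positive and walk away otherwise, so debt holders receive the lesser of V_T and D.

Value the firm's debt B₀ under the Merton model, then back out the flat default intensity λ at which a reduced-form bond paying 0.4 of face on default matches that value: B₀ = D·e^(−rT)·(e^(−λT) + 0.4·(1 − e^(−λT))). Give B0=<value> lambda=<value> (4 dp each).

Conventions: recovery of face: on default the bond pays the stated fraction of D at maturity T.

Work the structural quantities from V₀ = 189.9522 against face 109.1572:
d₁ = [ln(V₀/D) + (r + σ²/2)T] / (σ√T)
   = [ln(189.9522/109.1572) + (0.0483 + 0.5·0.2743²)·8.6358] / (0.2743·√8.6358)
   = [0.553983 + 0.741990] / 0.806078 = 1.607752
d₂ = d₁ − σ√T = 1.607752 − 0.806078 = 0.801674
N(d₁) = 0.946055,  N(d₂) = 0.788629,  e^(−rT) = 0.658949
E₀ = V₀·N(d₁) − D·e^(−rT)·N(d₂)
   = 189.9522·0.946055 − 109.1572·0.658949·0.788629 = 122.979944
B₀ = V₀ − E₀ = 189.9522 − 122.979944 = 66.972256
e^(−λT) = (B₀·e^(rT)/D − 0.4)/(1 − 0.4) = (66.9723·1.517568/109.1572 − 0.4)/0.6 = 0.88514772
λ = −ln(0.88514772)/8.6358 = 0.014127

B0=66.9723 lambda=0.0141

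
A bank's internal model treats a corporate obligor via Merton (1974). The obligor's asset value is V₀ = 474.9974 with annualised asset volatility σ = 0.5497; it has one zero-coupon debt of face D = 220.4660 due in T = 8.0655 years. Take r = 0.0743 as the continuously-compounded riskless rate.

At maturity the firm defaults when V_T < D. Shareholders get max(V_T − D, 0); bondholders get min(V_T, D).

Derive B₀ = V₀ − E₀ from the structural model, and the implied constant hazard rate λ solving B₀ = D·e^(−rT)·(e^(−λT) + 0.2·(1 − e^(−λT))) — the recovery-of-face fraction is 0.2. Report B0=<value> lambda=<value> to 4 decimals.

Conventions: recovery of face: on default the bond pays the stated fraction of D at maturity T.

Work the structural quantities from V₀ = 474.9974 against face 220.4660:
d₁ = [ln(V₀/D) + (r + σ²/2)T] / (σ√T)
   = [ln(474.9974/220.4660) + (0.0743 + 0.5·0.5497²)·8.0655] / (0.5497·√8.0655)
   = [0.767566 + 1.817843] / 1.561138 = 1.656105
d₂ = d₁ − σ√T = 1.656105 − 1.561138 = 0.094967
N(d₁) = 0.951150,  N(d₂) = 0.537829,  e^(−rT) = 0.549214
E₀ = V₀·N(d₁) − D·e^(−rT)·N(d₂)
   = 474.9974·0.951150 − 220.4660·0.549214·0.537829 = 386.671616
B₀ = V₀ − E₀ = 474.9974 − 386.671616 = 88.325784
e^(−λT) = (B₀·e^(rT)/D − 0.2)/(1 − 0.2) = (88.3258·1.820783/220.4660 − 0.2)/0.8 = 0.66183061
λ = −ln(0.66183061)/8.0655 = 0.051174

B0=88.3258 lambda=0.0512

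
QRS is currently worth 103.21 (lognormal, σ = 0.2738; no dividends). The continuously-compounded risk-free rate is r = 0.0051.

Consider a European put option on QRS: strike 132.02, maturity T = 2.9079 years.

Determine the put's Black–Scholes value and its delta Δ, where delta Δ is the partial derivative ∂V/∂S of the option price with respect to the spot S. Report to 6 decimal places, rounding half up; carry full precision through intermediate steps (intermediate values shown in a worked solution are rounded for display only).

price = 37.493952
Δ = -0.603366

σ√T = 0.2738·√2.9079 = 0.466899
d₁ = (ln(S/K) + (r+σ²/2)T) / (σ√T) = (ln(103.21/132.02) + (0.0051+0.2738²/2)·2.9079) / 0.466899 = (-0.246188 + 0.123828) / 0.466899 = -0.262069
d₂ = d₁ − σ√T = -0.262069 − 0.466899 = -0.728968
e^{−rT} = 0.985279
N(−d₁) = 0.603366,  N(−d₂) = 0.766990
Put price V = K·e^{−rT}·N(−d₂) − S·N(−d₁) = 99.767354 − 62.273402 = 37.493952
Δ = −N(−d₁) = -0.603366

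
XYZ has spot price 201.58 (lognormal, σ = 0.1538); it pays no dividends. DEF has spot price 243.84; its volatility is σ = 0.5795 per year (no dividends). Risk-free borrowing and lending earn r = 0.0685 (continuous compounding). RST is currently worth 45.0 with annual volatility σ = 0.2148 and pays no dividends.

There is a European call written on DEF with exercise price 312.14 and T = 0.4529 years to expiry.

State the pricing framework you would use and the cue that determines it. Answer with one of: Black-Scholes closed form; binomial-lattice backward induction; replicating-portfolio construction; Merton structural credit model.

framework: Black-Scholes closed form

Key observation: the strike-312.14 call on DEF is European-exercise on a continuously-modelled lognormal underlying, so its value is a single closed-form evaluation.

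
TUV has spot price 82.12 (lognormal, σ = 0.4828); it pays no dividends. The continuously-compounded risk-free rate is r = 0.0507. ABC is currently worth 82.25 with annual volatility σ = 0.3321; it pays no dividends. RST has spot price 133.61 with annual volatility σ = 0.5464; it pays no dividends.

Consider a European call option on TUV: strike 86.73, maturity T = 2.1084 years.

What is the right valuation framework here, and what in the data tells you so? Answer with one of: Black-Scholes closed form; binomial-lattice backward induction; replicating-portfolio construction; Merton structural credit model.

framework: Black-Scholes closed form

Key observation: everything needed for the exact continuous-time valuation of the European call on TUV (strike 86.73) is given, and no feature rules the closed form out.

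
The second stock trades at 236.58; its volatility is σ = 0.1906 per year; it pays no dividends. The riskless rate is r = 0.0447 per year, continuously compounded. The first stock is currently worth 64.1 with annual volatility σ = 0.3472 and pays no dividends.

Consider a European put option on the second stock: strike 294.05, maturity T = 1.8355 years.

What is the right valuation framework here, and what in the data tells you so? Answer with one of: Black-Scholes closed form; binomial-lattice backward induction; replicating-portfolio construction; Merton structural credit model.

Key observation: with the second stock following a GBM at constant σ and r, the European put struck at 294.05 prices in closed form — nothing here needs a stepwise model or a balance sheet.

framework: Black-Scholes closed form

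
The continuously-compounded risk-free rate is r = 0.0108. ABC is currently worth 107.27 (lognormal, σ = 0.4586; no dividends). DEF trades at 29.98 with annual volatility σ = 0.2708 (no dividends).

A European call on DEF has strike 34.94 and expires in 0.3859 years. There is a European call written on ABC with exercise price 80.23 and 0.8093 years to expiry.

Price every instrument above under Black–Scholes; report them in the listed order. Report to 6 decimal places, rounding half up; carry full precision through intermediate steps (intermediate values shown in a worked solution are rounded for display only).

price(DEF call K=34.94) = 0.559279
price(ABC call K=80.23) = 32.891194

[DEF call K=34.94]
σ√T = 0.2708·√0.3859 = 0.168223
d₁ = (ln(S/K) + (r+σ²/2)T) / (σ√T) = (ln(29.98/34.94) + (0.0108+0.2708²/2)·0.3859) / 0.168223 = (-0.153102 + 0.018317) / 0.168223 = -0.801224
d₂ = d₁ − σ√T = -0.801224 − 0.168223 = -0.969448
e^{−rT} = 0.995841
N(d₁) = 0.211501,  N(d₂) = 0.166161
price = S·N(d₁) − K·e^{−rT}·N(d₂) = 6.340797 − 5.781518 = 0.559279
[ABC call K=80.23]
σ√T = 0.4586·√0.8093 = 0.412562
d₁ = (ln(S/K) + (r+σ²/2)T) / (σ√T) = (ln(107.27/80.23) + (0.0108+0.4586²/2)·0.8093) / 0.412562 = (0.290452 + 0.093844) / 0.412562 = 0.931486
d₂ = d₁ − σ√T = 0.931486 − 0.412562 = 0.518925
e^{−rT} = 0.991298
N(d₁) = 0.824199,  N(d₂) = 0.698093
price = S·N(d₁) − K·e^{−rT}·N(d₂) = 88.411823 − 55.520629 = 32.891194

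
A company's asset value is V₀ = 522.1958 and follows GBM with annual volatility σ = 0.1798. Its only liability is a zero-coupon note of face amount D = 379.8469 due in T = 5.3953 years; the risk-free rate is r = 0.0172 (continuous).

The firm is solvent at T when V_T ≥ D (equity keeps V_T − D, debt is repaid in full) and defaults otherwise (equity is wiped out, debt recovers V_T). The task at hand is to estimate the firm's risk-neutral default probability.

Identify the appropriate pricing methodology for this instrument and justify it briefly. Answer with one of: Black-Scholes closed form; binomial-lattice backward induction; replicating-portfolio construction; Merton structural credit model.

Key observation: the data describe a firm's assets (V₀ = 522.1958, GBM) and a single zero-coupon debt of face 379.8469, so credit quantities follow from equity-as-call in the structural model.

framework: Merton structural credit model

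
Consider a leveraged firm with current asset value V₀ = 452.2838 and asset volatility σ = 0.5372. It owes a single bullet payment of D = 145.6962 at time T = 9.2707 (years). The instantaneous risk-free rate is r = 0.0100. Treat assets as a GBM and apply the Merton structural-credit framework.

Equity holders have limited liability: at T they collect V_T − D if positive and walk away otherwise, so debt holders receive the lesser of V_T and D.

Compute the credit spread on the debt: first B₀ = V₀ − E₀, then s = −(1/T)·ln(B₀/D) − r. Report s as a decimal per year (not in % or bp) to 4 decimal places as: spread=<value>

Apply the equity-as-call identities (strike 145.6962, horizon 9.2707 years):
d₁ = [ln(V₀/D) + (r + σ²/2)T] / (σ√T)
   = [ln(452.2838/145.6962) + (0.0100 + 0.5·0.5372²)·9.2707] / (0.5372·√9.2707)
   = [1.132786 + 1.430394] / 1.635657 = 1.567065
d₂ = d₁ − σ√T = 1.567065 − 1.635657 = -0.068593
N(d₁) = 0.941450,  N(d₂) = 0.472657,  e^(−rT) = 0.911461
E₀ = V₀·N(d₁) − D·e^(−rT)·N(d₂)
   = 452.2838·0.941450 − 145.6962·0.911461·0.472657 = 363.035560
B₀ = V₀ − E₀ = 452.2838 − 363.035560 = 89.248240
spread = −(1/T)·ln(B₀/D) − r = −(1/9.2707)·ln(89.248240/145.6962) − 0.0100 = 0.04286569

spread=0.0429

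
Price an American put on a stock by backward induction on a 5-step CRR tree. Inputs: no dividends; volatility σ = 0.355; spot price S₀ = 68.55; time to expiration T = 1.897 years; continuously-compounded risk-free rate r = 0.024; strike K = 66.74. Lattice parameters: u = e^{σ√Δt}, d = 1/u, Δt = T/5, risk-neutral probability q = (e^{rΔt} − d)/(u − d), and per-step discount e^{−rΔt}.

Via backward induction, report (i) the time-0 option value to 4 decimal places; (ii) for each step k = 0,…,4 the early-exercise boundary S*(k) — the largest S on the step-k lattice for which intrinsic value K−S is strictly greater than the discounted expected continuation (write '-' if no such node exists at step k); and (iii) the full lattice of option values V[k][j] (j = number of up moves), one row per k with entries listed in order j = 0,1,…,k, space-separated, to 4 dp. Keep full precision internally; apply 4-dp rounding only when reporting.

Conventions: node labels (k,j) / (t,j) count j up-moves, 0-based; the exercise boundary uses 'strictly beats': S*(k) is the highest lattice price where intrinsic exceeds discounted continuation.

Δt=0.37940  u=1.24441  d=0.80359  q=0.46630  discount=0.99094
step 5 (expiry): payoffs max(K−S,0) = 43.7687 31.1675 11.6538 0.0000 0.0000 0.0000
step 4: (k=4,j=0): S=28.5857, K−S=38.1543, hold=37.5493 ⇒ V=38.1543 exercise | (k=4,j=1): S=44.2668, K−S=22.4732, hold=21.8682 ⇒ V=22.4732 exercise | (k=4,j=2): S=68.5500, K−S=0.0000, hold=6.1632 ⇒ V=6.1632 continue | (k=4,j=3): S=106.1540, K−S=0.0000, hold=0.0000 ⇒ V=0.0000 continue | (k=4,j=4): S=164.3863, K−S=0.0000, hold=0.0000 ⇒ V=0.0000 continue  boundary S*=44.2668
step 3: (k=3,j=0): S=35.5725, K−S=31.1675, hold=30.5626 ⇒ V=31.1675 exercise | (k=3,j=1): S=55.0862, K−S=11.6538, hold=14.7331 ⇒ V=14.7331 continue | (k=3,j=2): S=85.3045, K−S=0.0000, hold=3.2595 ⇒ V=3.2595 continue | (k=3,j=3): S=132.0994, K−S=0.0000, hold=0.0000 ⇒ V=0.0000 continue  boundary S*=35.5725
step 2: (k=2,j=0): S=44.2668, K−S=22.4732, hold=23.2911 ⇒ V=23.2911 continue | (k=2,j=1): S=68.5500, K−S=0.0000, hold=9.2979 ⇒ V=9.2979 continue | (k=2,j=2): S=106.1540, K−S=0.0000, hold=1.7238 ⇒ V=1.7238 continue  boundary S*=-
step 1: (k=1,j=0): S=55.0862, K−S=11.6538, hold=16.6141 ⇒ V=16.6141 continue | (k=1,j=1): S=85.3045, K−S=0.0000, hold=5.7138 ⇒ V=5.7138 continue  boundary S*=-
step 0: (k=0,j=0): S=68.5500, K−S=0.0000, hold=11.4267 ⇒ V=11.4267 continue  boundary S*=-

price = 11.4267
boundary = - - - 35.5725 44.2668
tree:
11.4267
16.6141 5.7138
23.2911 9.2979 1.7238
31.1675 14.7331 3.2595 0.0000
38.1543 22.4732 6.1632 0.0000 0.0000
43.7687 31.1675 11.6538 0.0000 0.0000 0.0000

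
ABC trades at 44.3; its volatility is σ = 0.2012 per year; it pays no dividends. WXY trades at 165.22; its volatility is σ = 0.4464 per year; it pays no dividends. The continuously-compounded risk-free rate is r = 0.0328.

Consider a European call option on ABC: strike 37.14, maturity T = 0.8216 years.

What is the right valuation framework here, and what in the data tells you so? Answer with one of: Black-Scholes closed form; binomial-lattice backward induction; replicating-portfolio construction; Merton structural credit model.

Key observation: everything needed for the exact continuous-time valuation of the European call on ABC (strike 37.14) is given, and no feature rules the closed form out.

framework: Black-Scholes closed form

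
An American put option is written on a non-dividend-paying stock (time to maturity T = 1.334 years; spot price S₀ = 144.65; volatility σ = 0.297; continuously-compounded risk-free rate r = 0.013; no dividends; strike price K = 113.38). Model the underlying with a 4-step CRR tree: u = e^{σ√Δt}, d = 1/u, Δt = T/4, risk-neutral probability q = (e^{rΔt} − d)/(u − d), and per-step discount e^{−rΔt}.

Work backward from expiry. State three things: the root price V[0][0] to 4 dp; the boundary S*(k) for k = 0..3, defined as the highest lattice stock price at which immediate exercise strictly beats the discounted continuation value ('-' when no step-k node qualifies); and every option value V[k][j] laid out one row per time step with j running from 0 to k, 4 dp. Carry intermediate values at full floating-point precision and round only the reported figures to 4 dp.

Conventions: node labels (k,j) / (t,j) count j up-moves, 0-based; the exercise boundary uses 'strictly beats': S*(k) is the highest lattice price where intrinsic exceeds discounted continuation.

price = 6.1745
boundary = - - - 86.4676
tree:
6.1745
10.2977 1.5789
16.8571 2.9911 0.0000
26.9124 5.6663 0.0000 0.0000
40.5409 10.7341 0.0000 0.0000 0.0000

params: Δt=0.33350 u=1.18710 d=0.84239 q=0.46983 e^(-rΔt)=0.99567
t_4 payoffs: 40.5409 10.7341 0.0000 0.0000 0.0000
t_3: node(3,0) S=86.4676 payoff=26.9124 vs cont=26.4219 → 26.9124 [stop]  node(3,1) S=121.8513 payoff=0.0000 vs cont=5.6663 → 5.6663 [wait]  node(3,2) S=171.7145 payoff=0.0000 vs cont=0.0000 → 0.0000 [wait]  node(3,3) S=241.9823 payoff=0.0000 vs cont=0.0000 → 0.0000 [wait]  ⇒ S*(3)=86.4676
t_2: node(2,0) S=102.6459 payoff=10.7341 vs cont=16.8571 → 16.8571 [wait]  node(2,1) S=144.6500 payoff=0.0000 vs cont=2.9911 → 2.9911 [wait]  node(2,2) S=203.8427 payoff=0.0000 vs cont=0.0000 → 0.0000 [wait]  ⇒ S*(2)=-
t_1: node(1,0) S=121.8513 payoff=0.0000 vs cont=10.2977 → 10.2977 [wait]  node(1,1) S=171.7145 payoff=0.0000 vs cont=1.5789 → 1.5789 [wait]  ⇒ S*(1)=-
t_0: node(0,0) S=144.6500 payoff=0.0000 vs cont=6.1745 → 6.1745 [wait]  ⇒ S*(0)=-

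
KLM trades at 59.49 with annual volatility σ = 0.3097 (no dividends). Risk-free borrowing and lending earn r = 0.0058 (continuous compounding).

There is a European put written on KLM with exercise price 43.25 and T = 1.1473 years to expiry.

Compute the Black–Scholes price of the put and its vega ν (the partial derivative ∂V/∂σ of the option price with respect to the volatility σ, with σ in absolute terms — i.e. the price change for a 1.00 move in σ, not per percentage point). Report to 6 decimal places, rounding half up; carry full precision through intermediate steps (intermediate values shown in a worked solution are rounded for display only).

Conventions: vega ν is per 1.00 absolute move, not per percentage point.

price = 1.435695
ν = 13.167909

σ√T = 0.3097·√1.1473 = 0.331726
d₁ = (ln(S/K) + (r+σ²/2)T) / (σ√T) = (ln(59.49/43.25) + (0.0058+0.3097²/2)·1.1473) / 0.331726 = (0.318811 + 0.061675) / 0.331726 = 1.146990
d₂ = d₁ − σ√T = 1.146990 − 0.331726 = 0.815264
e^{−rT} = 0.993368
N(−d₁) = 0.125693,  N(−d₂) = 0.207461
Put price V = K·e^{−rT}·N(−d₂) − S·N(−d₁) = 8.913168 − 7.477474 = 1.435695
φ(d₁) = (1/√(2π))·e^{−d₁²/2} = 0.206649
ν = S·φ(d₁)·√T = 13.167909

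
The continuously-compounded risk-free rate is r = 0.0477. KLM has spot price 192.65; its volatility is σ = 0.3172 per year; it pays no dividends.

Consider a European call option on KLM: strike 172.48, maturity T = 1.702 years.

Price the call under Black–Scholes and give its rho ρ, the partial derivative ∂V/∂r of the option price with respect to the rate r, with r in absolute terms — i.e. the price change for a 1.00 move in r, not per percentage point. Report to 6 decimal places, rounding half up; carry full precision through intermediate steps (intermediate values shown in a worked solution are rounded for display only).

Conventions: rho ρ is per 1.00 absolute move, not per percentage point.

price = 48.620032
ρ = 162.734000

σ√T = 0.3172·√1.702 = 0.413821
d₁ = (ln(S/K) + (r+σ²/2)T) / (σ√T) = (ln(192.65/172.48) + (0.0477+0.3172²/2)·1.702) / 0.413821 = (0.110594 + 0.166809) / 0.413821 = 0.670345
d₂ = d₁ − σ√T = 0.670345 − 0.413821 = 0.256524
e^{−rT} = 0.922023
N(d₁) = 0.748681,  N(d₂) = 0.601227
Call price V = S·N(d₁) − K·e^{−rT}·N(d₂) = 144.233428 − 95.613396 = 48.620032
ρ = K·T·e^{−rT}·N(d₂) = 162.734000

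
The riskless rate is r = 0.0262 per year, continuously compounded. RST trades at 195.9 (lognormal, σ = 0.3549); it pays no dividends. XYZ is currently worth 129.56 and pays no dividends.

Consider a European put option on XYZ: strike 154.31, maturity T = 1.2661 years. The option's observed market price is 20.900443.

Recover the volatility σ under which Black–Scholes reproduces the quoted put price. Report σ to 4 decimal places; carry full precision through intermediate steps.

sigma = 0.1132

At σ = 0.1132 the Black–Scholes value reproduces the quote:
σ√T = 0.1132·√1.2661 = 0.127374
d₁ = (ln(S/K) + (r+σ²/2)T) / (σ√T) = (ln(129.56/154.31) + (0.0262+0.1132²/2)·1.2661) / 0.127374 = (-0.174819 + 0.041284) / 0.127374 = -1.048375
d₂ = d₁ − σ√T = -1.048375 − 0.127374 = -1.175749
e^{−rT} = 0.967372
N(−d₁) = 0.852767,  N(−d₂) = 0.880152
V = K·e^{−rT}·N(−d₂) − S·N(−d₁) = 131.384942 − 110.484499 = 20.900443 (equal to the quote); since ∂V/∂σ > 0 for all σ, the implied volatility is unique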